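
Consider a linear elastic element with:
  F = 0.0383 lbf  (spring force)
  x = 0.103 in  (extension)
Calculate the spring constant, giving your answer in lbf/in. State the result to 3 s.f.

Rearranging: k = F/x.
F = 0.0383 lbf = 0.1704 N; x = 0.103 in = 0.002616 m.
k = 65.12 N/m
65.12 N/m × (1 lbf/in / 175.1 N/m) = 0.3718 lbf/in

0.372 lbf/in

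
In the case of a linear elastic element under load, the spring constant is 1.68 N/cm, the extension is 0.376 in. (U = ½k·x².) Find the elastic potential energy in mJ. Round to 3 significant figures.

7.66 mJ

U is given directly by: U = ½kx².
k = 1.68 N/cm = 168.0 N/m; x = 0.376 in = 0.009550 m.
U = 0.007662 J
0.007662 J × (1 mJ / 0.001000 J) = 7.662 mJ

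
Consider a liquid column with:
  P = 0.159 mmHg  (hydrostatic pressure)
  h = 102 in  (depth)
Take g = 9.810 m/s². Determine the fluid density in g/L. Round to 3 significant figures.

Solving P = ρ·g·h for ρ: ρ = P/(g·h).
P = 0.159 mmHg = 21.20 Pa; h = 102 in = 2.591 m; g = 9.810 m/s².
ρ = 0.8341 kg/m³
Since 1 g/L = 1 kg/m³, 0.8341 g/L.

0.834 g/L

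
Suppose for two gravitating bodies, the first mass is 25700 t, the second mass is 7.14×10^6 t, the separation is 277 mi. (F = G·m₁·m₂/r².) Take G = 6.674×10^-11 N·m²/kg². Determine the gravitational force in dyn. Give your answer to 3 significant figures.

6.16 dyn

From Newton's law of gravitation: F = Gm₁m₂/r².
m₁ = 25700 t = 2.570×10^7 kg; m₂ = 7.14×10^6 t = 7.140×10^9 kg; r = 277 mi = 4.458×10^5 m; G = 6.674×10^-11 N·m²/kg².
F = 6.163×10^-5 N  (the unit combination reduces to kg·m/s² = N)
6.163×10^-5 N × (1 dyn / 1.000×10^-5 N) = 6.163 dyn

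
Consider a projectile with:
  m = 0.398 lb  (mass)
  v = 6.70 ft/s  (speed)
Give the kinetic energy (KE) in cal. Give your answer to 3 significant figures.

Directly: KE = ½mv².
m = 0.398 lb = 0.1805 kg; v = 6.70 ft/s = 2.042 m/s.
KE = 0.3764 J
0.3764 J × (1 cal / 4.184 J) = 0.08997 cal

0.0900 cal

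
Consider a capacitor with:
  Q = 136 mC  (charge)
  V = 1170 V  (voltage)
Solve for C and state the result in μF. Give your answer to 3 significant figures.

Directly: C = Q/V.
Q = 136 mC = 0.1360 C; V = 1170 V.
C = 1.162×10^-4 F
1.162×10^-4 F × (1 μF / 1.000×10^-6 F) = 116.2 μF

116 μF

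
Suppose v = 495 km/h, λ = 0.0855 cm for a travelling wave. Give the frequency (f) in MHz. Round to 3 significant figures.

Solving v = f·λ for f: f = v/λ.
v = 495 km/h = 137.5 m/s; λ = 0.0855 cm = 8.550×10^-4 m.
f = 1.608×10^5 Hz
1.608×10^5 Hz × (1 MHz / 1.000×10^6 Hz) = 0.1608 MHz

0.161 MHz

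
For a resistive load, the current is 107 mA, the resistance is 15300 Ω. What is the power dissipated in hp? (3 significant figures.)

P is given directly by: P = I²R.
I = 107 mA = 0.1070 A; R = 15300 Ω.
P = 175.2 W  (the unit combination reduces to kg·m²/s³ = W)
175.2 W × (1 hp / 745.7 W) = 0.2349 hp

0.235 hp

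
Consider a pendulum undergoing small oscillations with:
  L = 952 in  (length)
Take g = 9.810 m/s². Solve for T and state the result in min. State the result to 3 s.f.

Directly: T = 2π√(L/g).
L = 952 in = 24.18 m; g = 9.810 m/s².
T = 9.865 s
9.865 s × (1 min / 60.00 s) = 0.1644 min

0.164 min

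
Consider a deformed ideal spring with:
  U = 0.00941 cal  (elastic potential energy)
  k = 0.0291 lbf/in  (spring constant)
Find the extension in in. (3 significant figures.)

4.89 in

Solving U = ½k·x² for x: x = √(2U/k).
U = 0.00941 cal = 0.03937 J; k = 0.0291 lbf/in = 5.096 N/m.
x = 0.1243 m
0.1243 m × (1 in / 0.02540 m) = 4.894 in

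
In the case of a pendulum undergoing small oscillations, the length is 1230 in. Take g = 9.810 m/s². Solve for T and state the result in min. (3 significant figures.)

Directly: T = 2π√(L/g).
L = 1230 in = 31.24 m; g = 9.810 m/s².
T = 11.21 s
11.21 s × (1 min / 60.00 s) = 0.1869 min

0.187 min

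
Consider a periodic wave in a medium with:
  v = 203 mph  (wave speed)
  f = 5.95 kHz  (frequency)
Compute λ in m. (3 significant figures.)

Rearranging: λ = v/f.
v = 203 mph = 90.75 m/s; f = 5.95 kHz = 5950 Hz.
λ = 0.01525 m

0.0153 m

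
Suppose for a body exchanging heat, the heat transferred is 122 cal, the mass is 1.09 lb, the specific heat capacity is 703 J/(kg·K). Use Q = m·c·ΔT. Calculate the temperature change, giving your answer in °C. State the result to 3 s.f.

Rearranging Q = m·c·ΔT for ΔT: ΔT = Q/(m·c).
Q = 122 cal = 510.4 J; m = 1.09 lb = 0.4944 kg; c = 703 J/(kg·K).
ΔT = 1.469 K
Since 1 °C = 1 K, 1.469 °C.

1.47 °C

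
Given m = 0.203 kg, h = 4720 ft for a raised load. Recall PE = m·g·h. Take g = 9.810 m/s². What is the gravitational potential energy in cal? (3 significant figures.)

685 cal

Directly: PE = mgh.
m = 0.203 kg; h = 4720 ft = 1439 m; g = 9.810 m/s².
PE = 2865 J
2865 J × (1 cal / 4.184 J) = 684.7 cal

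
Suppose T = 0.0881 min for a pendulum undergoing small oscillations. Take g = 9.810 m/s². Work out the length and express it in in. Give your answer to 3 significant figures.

273 in

Rearranging: L = g·(T/2π)².
T = 0.0881 min = 5.286 s; g = 9.810 m/s².
L = 6.943 m
6.943 m × (1 in / 0.02540 m) = 273.4 in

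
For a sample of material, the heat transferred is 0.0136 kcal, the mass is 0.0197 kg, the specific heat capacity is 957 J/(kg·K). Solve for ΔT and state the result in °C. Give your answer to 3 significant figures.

3.02 °C

Rearranging: ΔT = Q/(m·c).
Q = 0.0136 kcal = 56.90 J; m = 0.0197 kg; c = 957 J/(kg·K).
ΔT = 3.018 K
Since 1 °C = 1 K, 3.018 °C.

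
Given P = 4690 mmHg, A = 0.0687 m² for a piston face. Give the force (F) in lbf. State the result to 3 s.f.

9660 lbf

Solving P = F/A for F: F = P·A.
P = 4690 mmHg = 6.253×10^5 Pa; A = 0.0687 m².
F = 42957 N  (the unit combination reduces to kg·m/s² = N)
42957 N × (1 lbf / 4.448 N) = 9657 lbf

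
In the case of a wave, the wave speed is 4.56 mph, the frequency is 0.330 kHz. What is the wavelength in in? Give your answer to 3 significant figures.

0.243 in

Rearranging v = f·λ for λ: λ = v/f.
v = 4.56 mph = 2.039 m/s; f = 0.330 kHz = 330.0 Hz.
λ = 0.006177 m
0.006177 m × (1 in / 0.02540 m) = 0.2432 in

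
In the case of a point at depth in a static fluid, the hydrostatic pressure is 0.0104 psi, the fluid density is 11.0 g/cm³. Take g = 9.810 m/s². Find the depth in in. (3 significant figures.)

0.0262 in

Rearranging: h = P/(ρ·g).
P = 0.0104 psi = 71.71 Pa; ρ = 11.0 g/cm³ = 11000 kg/m³; g = 9.810 m/s².
h = 6.645×10^-4 m
6.645×10^-4 m × (1 in / 0.02540 m) = 0.02616 in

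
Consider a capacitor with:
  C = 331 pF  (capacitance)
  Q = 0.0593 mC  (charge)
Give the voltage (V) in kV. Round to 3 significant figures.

179 kV

Rearranging C = Q/V for V: V = Q/C.
C = 331 pF = 3.310×10^-10 F; Q = 0.0593 mC = 5.930×10^-5 C.
V = 1.792×10^5 V
1.792×10^5 V × (1 kV / 1000 V) = 179.2 kV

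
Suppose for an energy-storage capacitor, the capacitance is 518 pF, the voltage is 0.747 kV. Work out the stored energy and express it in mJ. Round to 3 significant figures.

0.145 mJ

Directly: E = ½CV².
C = 518 pF = 5.180×10^-10 F; V = 0.747 kV = 747.0 V.
E = 1.445×10^-4 J
1.445×10^-4 J × (1 mJ / 0.001000 J) = 0.1445 mJ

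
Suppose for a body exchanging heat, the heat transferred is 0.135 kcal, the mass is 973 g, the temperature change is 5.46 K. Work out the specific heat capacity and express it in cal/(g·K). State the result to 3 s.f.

0.0254 cal/(g·K)

Rearranging: c = Q/(m·ΔT).
Q = 0.135 kcal = 564.8 J; m = 973 g = 0.9730 kg; ΔT = 5.46 K.
c = 106.3 J/(kg·K)
106.3 J/(kg·K) × (1 cal/(g·K) / 4184 J/(kg·K)) = 0.02541 cal/(g·K)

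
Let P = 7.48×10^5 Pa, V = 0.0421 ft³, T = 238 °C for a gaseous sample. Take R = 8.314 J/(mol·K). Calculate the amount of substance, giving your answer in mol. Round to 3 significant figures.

Rearranging PV = nRT for n: n = PV/(RT).
P = 7.48×10^5 Pa; V = 0.0421 ft³ = 0.001192 m³; T = 238 °C = 511.1 K; R = 8.314 J/(mol·K).
n = 0.2098 mol

0.210 mol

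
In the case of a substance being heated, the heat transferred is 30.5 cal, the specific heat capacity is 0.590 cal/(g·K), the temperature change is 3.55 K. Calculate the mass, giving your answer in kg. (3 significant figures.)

Rearranging Q = m·c·ΔT for m: m = Q/(c·ΔT).
Q = 30.5 cal = 127.6 J; c = 0.590 cal/(g·K) = 2469 J/(kg·K); ΔT = 3.55 K.
m = 0.01456 kg

0.0146 kg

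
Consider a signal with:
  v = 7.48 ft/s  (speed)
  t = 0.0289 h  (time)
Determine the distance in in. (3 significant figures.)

9340 in

Rearranging v = d/t for d: d = v·t.
v = 7.48 ft/s = 2.280 m/s; t = 0.0289 h = 104.0 s.
d = 237.2 m
237.2 m × (1 in / 0.02540 m) = 9339 in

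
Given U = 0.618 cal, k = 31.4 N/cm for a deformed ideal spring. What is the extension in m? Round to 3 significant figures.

Solving U = ½k·x² for x: x = √(2U/k).
U = 0.618 cal = 2.586 J; k = 31.4 N/cm = 3140 N/m.
x = 0.04058 m

0.0406 m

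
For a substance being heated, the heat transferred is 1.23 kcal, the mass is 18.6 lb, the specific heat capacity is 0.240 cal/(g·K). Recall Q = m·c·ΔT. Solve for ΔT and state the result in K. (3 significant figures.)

0.607 K

Solving Q = m·c·ΔT for ΔT: ΔT = Q/(m·c).
Q = 1.23 kcal = 5146 J; m = 18.6 lb = 8.437 kg; c = 0.240 cal/(g·K) = 1004 J/(kg·K).
ΔT = 0.6075 K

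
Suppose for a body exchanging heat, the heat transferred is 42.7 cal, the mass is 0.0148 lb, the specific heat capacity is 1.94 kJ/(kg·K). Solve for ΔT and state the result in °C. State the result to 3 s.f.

Rearranging: ΔT = Q/(m·c).
Q = 42.7 cal = 178.7 J; m = 0.0148 lb = 0.006713 kg; c = 1.94 kJ/(kg·K) = 1940 J/(kg·K).
ΔT = 13.72 K
Since 1 °C = 1 K, 13.72 °C.

13.7 °C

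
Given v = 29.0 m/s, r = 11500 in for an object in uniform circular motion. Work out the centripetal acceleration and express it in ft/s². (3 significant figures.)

9.45 ft/s²

a is given directly by: a = v²/r.
v = 29.0 m/s; r = 11500 in = 292.1 m.
a = 2.879 m/s²
2.879 m/s² × (1 ft/s² / 0.3048 m/s²) = 9.446 ft/s²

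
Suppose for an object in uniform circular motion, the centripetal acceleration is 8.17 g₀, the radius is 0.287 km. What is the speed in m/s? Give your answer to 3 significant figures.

152 m/s

Solving a = v²/r for v: v = √(a·r).
a = 8.17 g₀ = 80.12 m/s²; r = 0.287 km = 287.0 m.
v = 151.6 m/s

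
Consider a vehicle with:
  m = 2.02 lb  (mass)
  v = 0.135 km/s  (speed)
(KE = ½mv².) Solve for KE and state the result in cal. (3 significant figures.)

2000 cal

Directly: KE = ½mv².
m = 2.02 lb = 0.9163 kg; v = 0.135 km/s = 135.0 m/s.
KE = 8349 J
8349 J × (1 cal / 4.184 J) = 1996 cal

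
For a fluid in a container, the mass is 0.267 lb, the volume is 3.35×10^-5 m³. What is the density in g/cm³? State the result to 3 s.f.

3.62 g/cm³

Directly: ρ = m/V.
m = 0.267 lb = 0.1211 kg; V = 3.35×10^-5 m³.
ρ = 3615 kg/m³
3615 kg/m³ × (1 g/cm³ / 1000 kg/m³) = 3.615 g/cm³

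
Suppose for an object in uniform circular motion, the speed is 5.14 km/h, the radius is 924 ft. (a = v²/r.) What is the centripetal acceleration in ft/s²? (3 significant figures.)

0.0237 ft/s²

Directly: a = v²/r.
v = 5.14 km/h = 1.428 m/s; r = 924 ft = 281.6 m.
a = 0.007238 m/s²
0.007238 m/s² × (1 ft/s² / 0.3048 m/s²) = 0.02375 ft/s²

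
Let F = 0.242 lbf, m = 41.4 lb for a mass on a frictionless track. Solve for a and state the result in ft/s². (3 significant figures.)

0.188 ft/s²

Rearranging: a = F/m.
F = 0.242 lbf = 1.076 N; m = 41.4 lb = 18.78 kg.
a = 0.05732 m/s²
0.05732 m/s² × (1 ft/s² / 0.3048 m/s²) = 0.1881 ft/s²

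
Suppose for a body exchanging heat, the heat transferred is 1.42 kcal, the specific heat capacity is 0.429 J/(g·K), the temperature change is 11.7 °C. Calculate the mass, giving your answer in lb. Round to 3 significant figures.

2.61 lb

Rearranging: m = Q/(c·ΔT).
Q = 1.42 kcal = 5941 J; c = 0.429 J/(g·K) = 429.0 J/(kg·K); ΔT = 11.7 °C = 11.70 K.
m = 1.184 kg
1.184 kg × (1 lb / 0.4536 kg) = 2.610 lb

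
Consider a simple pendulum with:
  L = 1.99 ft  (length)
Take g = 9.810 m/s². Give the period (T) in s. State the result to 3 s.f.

1.56 s

T is given directly by: T = 2π√(L/g).
L = 1.99 ft = 0.6066 m; g = 9.810 m/s².
T = 1.562 s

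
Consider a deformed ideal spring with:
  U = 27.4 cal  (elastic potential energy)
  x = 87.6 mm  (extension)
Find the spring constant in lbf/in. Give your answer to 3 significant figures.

Rearranging: k = 2U/x².
U = 27.4 cal = 114.6 J; x = 87.6 mm = 0.08760 m.
k = 29879 N/m
29879 N/m × (1 lbf/in / 175.1 N/m) = 170.6 lbf/in

171 lbf/in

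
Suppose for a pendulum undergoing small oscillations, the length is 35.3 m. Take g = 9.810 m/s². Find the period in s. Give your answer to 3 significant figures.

11.9 s

Directly: T = 2π√(L/g).
L = 35.3 m; g = 9.810 m/s².
T = 11.92 s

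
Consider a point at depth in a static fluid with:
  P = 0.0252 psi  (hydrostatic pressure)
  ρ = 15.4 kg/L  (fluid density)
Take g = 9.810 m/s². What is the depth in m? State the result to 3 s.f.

0.00115 m

Rearranging P = ρ·g·h for h: h = P/(ρ·g).
P = 0.0252 psi = 173.7 Pa; ρ = 15.4 kg/L = 15400 kg/m³; g = 9.810 m/s².
h = 0.001150 m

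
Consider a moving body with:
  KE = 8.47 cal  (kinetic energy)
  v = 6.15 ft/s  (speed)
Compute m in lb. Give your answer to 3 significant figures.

44.5 lb

Rearranging: m = 2·KE/v².
KE = 8.47 cal = 35.44 J; v = 6.15 ft/s = 1.875 m/s.
m = 20.17 kg
20.17 kg × (1 lb / 0.4536 kg) = 44.47 lb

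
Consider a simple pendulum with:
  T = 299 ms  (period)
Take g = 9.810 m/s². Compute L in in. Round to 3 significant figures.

Solving T = 2π√(L/g) for L: L = g·(T/2π)².
T = 299 ms = 0.2990 s; g = 9.810 m/s².
L = 0.02222 m
0.02222 m × (1 in / 0.02540 m) = 0.8746 in

0.875 in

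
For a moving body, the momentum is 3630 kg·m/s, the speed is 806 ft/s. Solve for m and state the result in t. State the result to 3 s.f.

Rearranging p = m·v for m: m = p/v.
p = 3630 kg·m/s; v = 806 ft/s = 245.7 m/s.
m = 14.78 kg
14.78 kg × (1 t / 1000 kg) = 0.01478 t

0.0148 t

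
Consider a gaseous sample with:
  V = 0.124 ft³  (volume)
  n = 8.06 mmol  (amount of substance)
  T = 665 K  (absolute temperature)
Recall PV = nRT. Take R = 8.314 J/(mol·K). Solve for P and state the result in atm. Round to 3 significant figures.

P is given directly by: P = nRT/V.
V = 0.124 ft³ = 0.003511 m³; n = 8.06 mmol = 0.008060 mol; T = 665 K; R = 8.314 J/(mol·K).
P = 12691 Pa
12691 Pa × (1 atm / 1.013×10^5 Pa) = 0.1253 atm

0.125 atm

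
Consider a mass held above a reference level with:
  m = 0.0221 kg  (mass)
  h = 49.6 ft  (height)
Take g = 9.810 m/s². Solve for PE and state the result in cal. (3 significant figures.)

0.783 cal

PE is given directly by: PE = mgh.
m = 0.0221 kg; h = 49.6 ft = 15.12 m; g = 9.810 m/s².
PE = 3.278 J  (the unit combination reduces to kg·m²/s² = J)
3.278 J × (1 cal / 4.184 J) = 0.7834 cal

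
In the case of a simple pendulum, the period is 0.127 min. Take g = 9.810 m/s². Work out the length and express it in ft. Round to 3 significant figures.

Solving T = 2π√(L/g) for L: L = g·(T/2π)².
T = 0.127 min = 7.620 s; g = 9.810 m/s².
L = 14.43 m
14.43 m × (1 ft / 0.3048 m) = 47.34 ft

47.3 ft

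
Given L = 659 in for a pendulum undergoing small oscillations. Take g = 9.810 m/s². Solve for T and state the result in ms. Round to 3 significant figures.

8210 ms

T is given directly by: T = 2π√(L/g).
L = 659 in = 16.74 m; g = 9.810 m/s².
T = 8.207 s
8.207 s × (1 ms / 0.001000 s) = 8207 ms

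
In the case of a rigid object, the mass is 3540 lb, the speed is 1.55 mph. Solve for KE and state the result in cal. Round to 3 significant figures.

Directly: KE = ½mv².
m = 3540 lb = 1606 kg; v = 1.55 mph = 0.6929 m/s.
KE = 385.5 J
385.5 J × (1 cal / 4.184 J) = 92.13 cal

92.1 cal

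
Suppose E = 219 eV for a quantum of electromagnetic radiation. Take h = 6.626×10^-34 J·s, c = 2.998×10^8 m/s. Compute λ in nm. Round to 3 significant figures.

5.66 nm

Rearranging: λ = hc/E.
E = 219 eV = 3.509×10^-17 J; h = 6.626×10^-34 J·s; c = 2.998×10^8 m/s.
λ = 5.661×10^-9 m
5.661×10^-9 m × (1 nm / 1.000×10^-9 m) = 5.661 nm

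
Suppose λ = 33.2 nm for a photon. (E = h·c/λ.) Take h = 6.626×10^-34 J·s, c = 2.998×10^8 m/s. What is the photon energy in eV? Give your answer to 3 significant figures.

37.3 eV

Directly: E = hc/λ.
λ = 33.2 nm = 3.320×10^-8 m; h = 6.626×10^-34 J·s; c = 2.998×10^8 m/s.
E = 5.983×10^-18 J  (the unit combination reduces to kg·m²/s² = J)
5.983×10^-18 J × (1 eV / 1.602×10^-19 J) = 37.35 eV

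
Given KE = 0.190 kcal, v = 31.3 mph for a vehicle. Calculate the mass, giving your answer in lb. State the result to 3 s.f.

Solving KE = ½mv² for m: m = 2·KE/v².
KE = 0.190 kcal = 795.0 J; v = 31.3 mph = 13.99 m/s.
m = 8.121 kg
8.121 kg × (1 lb / 0.4536 kg) = 17.90 lb

17.9 lb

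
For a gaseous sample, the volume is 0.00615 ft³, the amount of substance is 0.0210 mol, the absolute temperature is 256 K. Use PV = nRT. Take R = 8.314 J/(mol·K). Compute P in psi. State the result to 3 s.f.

From the ideal-gas law: P = nRT/V.
V = 0.00615 ft³ = 1.741×10^-4 m³; n = 0.0210 mol; T = 256 K; R = 8.314 J/(mol·K).
P = 2.567×10^5 Pa  (the unit combination reduces to kg/(m·s²) = Pa)
2.567×10^5 Pa × (1 psi / 6895 Pa) = 37.22 psi

37.2 psi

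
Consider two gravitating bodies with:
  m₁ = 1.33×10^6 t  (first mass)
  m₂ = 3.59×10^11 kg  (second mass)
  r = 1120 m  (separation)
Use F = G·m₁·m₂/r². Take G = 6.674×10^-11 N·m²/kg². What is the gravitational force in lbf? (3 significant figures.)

Directly: F = Gm₁m₂/r².
m₁ = 1.33×10^6 t = 1.330×10^9 kg; m₂ = 3.59×10^11 kg; r = 1120 m; G = 6.674×10^-11 N·m²/kg².
F = 25404 N  (the unit combination reduces to kg·m/s² = N)
25404 N × (1 lbf / 4.448 N) = 5711 lbf

5710 lbf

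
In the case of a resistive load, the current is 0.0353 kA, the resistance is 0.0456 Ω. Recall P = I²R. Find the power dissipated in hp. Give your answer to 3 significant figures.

P is given directly by: P = I²R.
I = 0.0353 kA = 35.30 A; R = 0.0456 Ω.
P = 56.82 W
56.82 W × (1 hp / 745.7 W) = 0.07620 hp

0.0762 hp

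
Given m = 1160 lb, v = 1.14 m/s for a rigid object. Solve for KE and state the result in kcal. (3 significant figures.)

Directly: KE = ½mv².
m = 1160 lb = 526.2 kg; v = 1.14 m/s.
KE = 341.9 J
341.9 J × (1 kcal / 4184 J) = 0.08172 kcal

0.0817 kcal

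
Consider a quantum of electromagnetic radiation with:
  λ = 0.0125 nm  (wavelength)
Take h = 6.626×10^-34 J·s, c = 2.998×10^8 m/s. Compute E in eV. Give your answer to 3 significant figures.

E is given directly by: E = hc/λ.
λ = 0.0125 nm = 1.250×10^-11 m; h = 6.626×10^-34 J·s; c = 2.998×10^8 m/s.
E = 1.589×10^-14 J  (the unit combination reduces to kg·m²/s² = J)
1.589×10^-14 J × (1 eV / 1.602×10^-19 J) = 99189 eV

99200 eV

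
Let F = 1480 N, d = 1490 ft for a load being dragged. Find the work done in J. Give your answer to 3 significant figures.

W is given directly by: W = F·d.
F = 1480 N; d = 1490 ft = 454.2 m.
W = 6.721×10^5 J

6.72×10^5 J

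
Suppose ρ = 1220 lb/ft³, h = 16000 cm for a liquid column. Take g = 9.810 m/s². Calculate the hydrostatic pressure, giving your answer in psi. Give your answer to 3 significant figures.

4450 psi

P is given directly by: P = ρgh.
ρ = 1220 lb/ft³ = 19543 kg/m³; h = 16000 cm = 160.0 m; g = 9.810 m/s².
P = 3.067×10^7 Pa
3.067×10^7 Pa × (1 psi / 6895 Pa) = 4449 psi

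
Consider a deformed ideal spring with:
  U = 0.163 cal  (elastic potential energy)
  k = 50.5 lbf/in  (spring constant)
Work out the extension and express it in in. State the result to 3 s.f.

Rearranging: x = √(2U/k).
U = 0.163 cal = 0.6820 J; k = 50.5 lbf/in = 8844 N/m.
x = 0.01242 m
0.01242 m × (1 in / 0.02540 m) = 0.4889 in

0.489 in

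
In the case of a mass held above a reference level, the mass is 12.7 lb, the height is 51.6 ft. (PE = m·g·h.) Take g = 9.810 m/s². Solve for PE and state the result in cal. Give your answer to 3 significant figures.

Directly: PE = mgh.
m = 12.7 lb = 5.761 kg; h = 51.6 ft = 15.73 m; g = 9.810 m/s².
PE = 888.8 J
888.8 J × (1 cal / 4.184 J) = 212.4 cal

212 cal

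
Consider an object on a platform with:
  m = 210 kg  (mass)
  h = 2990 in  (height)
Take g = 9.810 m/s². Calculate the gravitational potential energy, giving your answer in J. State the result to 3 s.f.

Directly: PE = mgh.
m = 210 kg; h = 2990 in = 75.95 m; g = 9.810 m/s².
PE = 1.565×10^5 J  (the unit combination reduces to kg·m²/s² = J)

1.56×10^5 J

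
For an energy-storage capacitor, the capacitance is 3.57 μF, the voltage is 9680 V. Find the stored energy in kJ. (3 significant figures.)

E is given directly by: E = ½CV².
C = 3.57 μF = 3.570×10^-6 F; V = 9680 V.
E = 167.3 J
167.3 J × (1 kJ / 1000 J) = 0.1673 kJ

0.167 kJ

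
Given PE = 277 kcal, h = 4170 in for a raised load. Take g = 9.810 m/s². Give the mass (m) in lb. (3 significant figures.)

2460 lb

Rearranging: m = PE/(g·h).
PE = 277 kcal = 1.159×10^6 J; h = 4170 in = 105.9 m; g = 9.810 m/s².
m = 1115 kg
1115 kg × (1 lb / 0.4536 kg) = 2459 lb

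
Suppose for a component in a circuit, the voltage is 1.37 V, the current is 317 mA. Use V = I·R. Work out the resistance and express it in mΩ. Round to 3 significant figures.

From Ohm's law: R = V/I.
V = 1.37 V; I = 317 mA = 0.3170 A.
R = 4.322 Ω
4.322 Ω × (1 mΩ / 0.001000 Ω) = 4322 mΩ

4320 mΩ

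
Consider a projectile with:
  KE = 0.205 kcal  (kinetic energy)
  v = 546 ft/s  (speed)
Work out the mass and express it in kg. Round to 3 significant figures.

0.0619 kg

Solving KE = ½mv² for m: m = 2·KE/v².
KE = 0.205 kcal = 857.7 J; v = 546 ft/s = 166.4 m/s.
m = 0.06194 kg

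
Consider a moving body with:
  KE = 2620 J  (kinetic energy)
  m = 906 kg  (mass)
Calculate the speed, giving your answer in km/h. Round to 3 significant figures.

8.66 km/h

Rearranging: v = √(2·KE/m).
KE = 2620 J; m = 906 kg.
v = 2.405 m/s
2.405 m/s × (1 km/h / 0.2778 m/s) = 8.658 km/h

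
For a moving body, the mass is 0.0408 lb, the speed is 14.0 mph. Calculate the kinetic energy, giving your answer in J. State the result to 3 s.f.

Directly: KE = ½mv².
m = 0.0408 lb = 0.01851 kg; v = 14.0 mph = 6.259 m/s.
KE = 0.3624 J

0.362 J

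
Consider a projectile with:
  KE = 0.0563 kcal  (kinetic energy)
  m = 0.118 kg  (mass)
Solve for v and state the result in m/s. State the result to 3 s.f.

Rearranging KE = ½mv² for v: v = √(2·KE/m).
KE = 0.0563 kcal = 235.6 J; m = 0.118 kg.
v = 63.19 m/s

63.2 m/s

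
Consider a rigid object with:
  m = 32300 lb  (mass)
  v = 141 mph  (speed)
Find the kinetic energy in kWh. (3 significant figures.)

8.08 kWh

Directly: KE = ½mv².
m = 32300 lb = 14651 kg; v = 141 mph = 63.03 m/s.
KE = 2.911×10^7 J
2.911×10^7 J × (1 kWh / 3.600×10^6 J) = 8.085 kWh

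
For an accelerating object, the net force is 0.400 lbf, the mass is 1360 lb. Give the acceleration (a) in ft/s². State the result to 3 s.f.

0.00946 ft/s²

Rearranging F = m·a for a: a = F/m.
F = 0.400 lbf = 1.779 N; m = 1360 lb = 616.9 kg.
a = 0.002884 m/s²
0.002884 m/s² × (1 ft/s² / 0.3048 m/s²) = 0.009463 ft/s²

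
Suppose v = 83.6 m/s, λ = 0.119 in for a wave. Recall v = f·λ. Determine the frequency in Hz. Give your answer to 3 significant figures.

Solving v = f·λ for f: f = v/λ.
v = 83.6 m/s; λ = 0.119 in = 0.003023 m.
f = 27658 Hz

27700 Hz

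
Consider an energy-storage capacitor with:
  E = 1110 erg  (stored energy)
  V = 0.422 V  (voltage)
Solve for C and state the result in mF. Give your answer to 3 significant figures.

Rearranging E = ½C·V² for C: C = 2E/V².
E = 1110 erg = 1.110×10^-4 J; V = 0.422 V.
C = 0.001247 F
0.001247 F × (1 mF / 0.001000 F) = 1.247 mF

1.25 mF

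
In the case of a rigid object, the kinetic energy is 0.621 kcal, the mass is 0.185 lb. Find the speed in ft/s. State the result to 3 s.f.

Rearranging KE = ½mv² for v: v = √(2·KE/m).
KE = 0.621 kcal = 2598 J; m = 0.185 lb = 0.08391 kg.
v = 248.9 m/s
248.9 m/s × (1 ft/s / 0.3048 m/s) = 816.4 ft/s

816 ft/s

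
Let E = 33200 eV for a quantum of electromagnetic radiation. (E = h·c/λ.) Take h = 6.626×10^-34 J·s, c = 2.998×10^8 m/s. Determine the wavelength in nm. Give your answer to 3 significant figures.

Rearranging: λ = hc/E.
E = 33200 eV = 5.319×10^-15 J; h = 6.626×10^-34 J·s; c = 2.998×10^8 m/s.
λ = 3.735×10^-11 m
3.735×10^-11 m × (1 nm / 1.000×10^-9 m) = 0.03735 nm

0.0373 nm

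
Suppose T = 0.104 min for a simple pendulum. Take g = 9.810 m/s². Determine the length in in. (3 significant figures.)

Solving T = 2π√(L/g) for L: L = g·(T/2π)².
T = 0.104 min = 6.240 s; g = 9.810 m/s².
L = 9.676 m
9.676 m × (1 in / 0.02540 m) = 380.9 in

381 in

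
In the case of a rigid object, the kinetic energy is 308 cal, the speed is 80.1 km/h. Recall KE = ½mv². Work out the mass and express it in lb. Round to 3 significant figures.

Rearranging KE = ½mv² for m: m = 2·KE/v².
KE = 308 cal = 1289 J; v = 80.1 km/h = 22.25 m/s.
m = 5.206 kg
5.206 kg × (1 lb / 0.4536 kg) = 11.48 lb

11.5 lb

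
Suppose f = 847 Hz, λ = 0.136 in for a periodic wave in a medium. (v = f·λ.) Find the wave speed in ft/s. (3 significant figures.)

9.60 ft/s

v is given directly by: v = fλ.
f = 847 Hz; λ = 0.136 in = 0.003454 m.
v = 2.926 m/s
2.926 m/s × (1 ft/s / 0.3048 m/s) = 9.599 ft/s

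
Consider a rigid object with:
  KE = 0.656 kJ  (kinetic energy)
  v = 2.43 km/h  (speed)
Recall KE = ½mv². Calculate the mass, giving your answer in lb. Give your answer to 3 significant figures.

6350 lb

Solving KE = ½mv² for m: m = 2·KE/v².
KE = 0.656 kJ = 656.0 J; v = 2.43 km/h = 0.6750 m/s.
m = 2880 kg
2880 kg × (1 lb / 0.4536 kg) = 6348 lb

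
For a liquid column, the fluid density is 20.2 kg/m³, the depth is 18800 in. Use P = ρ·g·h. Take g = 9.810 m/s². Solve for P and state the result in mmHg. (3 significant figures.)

710 mmHg

Directly: P = ρgh.
ρ = 20.2 kg/m³; h = 18800 in = 477.5 m; g = 9.810 m/s².
P = 94626 Pa
94626 Pa × (1 mmHg / 133.3 Pa) = 709.8 mmHg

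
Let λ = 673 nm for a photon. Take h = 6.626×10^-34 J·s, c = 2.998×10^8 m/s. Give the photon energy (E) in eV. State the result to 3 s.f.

Directly: E = hc/λ.
λ = 673 nm = 6.730×10^-7 m; h = 6.626×10^-34 J·s; c = 2.998×10^8 m/s.
E = 2.952×10^-19 J
2.952×10^-19 J × (1 eV / 1.602×10^-19 J) = 1.842 eV

1.84 eV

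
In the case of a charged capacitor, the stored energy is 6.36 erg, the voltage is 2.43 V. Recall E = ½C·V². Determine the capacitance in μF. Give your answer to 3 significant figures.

Rearranging: C = 2E/V².
E = 6.36 erg = 6.360×10^-7 J; V = 2.43 V.
C = 2.154×10^-7 F
2.154×10^-7 F × (1 μF / 1.000×10^-6 F) = 0.2154 μF

0.215 μF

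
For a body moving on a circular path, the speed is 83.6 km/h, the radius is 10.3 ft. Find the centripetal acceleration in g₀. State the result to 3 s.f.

a is given directly by: a = v²/r.
v = 83.6 km/h = 23.22 m/s; r = 10.3 ft = 3.139 m.
a = 171.8 m/s²
171.8 m/s² × (1 g₀ / 9.807 m/s²) = 17.52 g₀

17.5 g₀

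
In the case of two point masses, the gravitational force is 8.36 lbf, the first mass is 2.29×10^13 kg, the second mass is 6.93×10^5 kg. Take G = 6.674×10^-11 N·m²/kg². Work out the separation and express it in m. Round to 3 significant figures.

Rearranging: r = √(G·m₁m₂/F).
F = 8.36 lbf = 37.19 N; m₁ = 2.29×10^13 kg; m₂ = 6.93×10^5 kg; G = 6.674×10^-11 N·m²/kg².
r = 5337 m

5340 m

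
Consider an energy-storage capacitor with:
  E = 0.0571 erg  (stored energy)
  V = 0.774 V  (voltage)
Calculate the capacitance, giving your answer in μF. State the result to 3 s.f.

0.0191 μF

Rearranging E = ½C·V² for C: C = 2E/V².
E = 0.0571 erg = 5.710×10^-9 J; V = 0.774 V.
C = 1.906×10^-8 F
1.906×10^-8 F × (1 μF / 1.000×10^-6 F) = 0.01906 μF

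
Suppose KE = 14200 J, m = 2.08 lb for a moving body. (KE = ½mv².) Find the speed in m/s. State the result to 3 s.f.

173 m/s

Rearranging KE = ½mv² for v: v = √(2·KE/m).
KE = 14200 J; m = 2.08 lb = 0.9435 kg.
v = 173.5 m/s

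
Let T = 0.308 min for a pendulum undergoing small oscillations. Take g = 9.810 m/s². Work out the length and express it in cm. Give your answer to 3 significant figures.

8490 cm

Solving T = 2π√(L/g) for L: L = g·(T/2π)².
T = 0.308 min = 18.48 s; g = 9.810 m/s².
L = 84.86 m
84.86 m × (1 cm / 0.01000 m) = 8486 cm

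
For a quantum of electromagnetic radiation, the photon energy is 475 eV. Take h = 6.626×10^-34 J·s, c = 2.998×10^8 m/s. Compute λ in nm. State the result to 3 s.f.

2.61 nm

Rearranging E = h·c/λ for λ: λ = hc/E.
E = 475 eV = 7.610×10^-17 J; h = 6.626×10^-34 J·s; c = 2.998×10^8 m/s.
λ = 2.610×10^-9 m
2.610×10^-9 m × (1 nm / 1.000×10^-9 m) = 2.610 nm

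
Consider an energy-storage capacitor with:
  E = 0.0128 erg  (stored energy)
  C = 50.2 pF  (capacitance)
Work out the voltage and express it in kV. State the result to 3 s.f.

Rearranging: V = √(2E/C).
E = 0.0128 erg = 1.280×10^-9 J; C = 50.2 pF = 5.020×10^-11 F.
V = 7.141 V
7.141 V × (1 kV / 1000 V) = 0.007141 kV

0.00714 kV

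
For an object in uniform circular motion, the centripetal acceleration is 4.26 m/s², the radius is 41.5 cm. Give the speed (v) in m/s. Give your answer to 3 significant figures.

1.33 m/s

Rearranging a = v²/r for v: v = √(a·r).
a = 4.26 m/s²; r = 41.5 cm = 0.4150 m.
v = 1.330 m/s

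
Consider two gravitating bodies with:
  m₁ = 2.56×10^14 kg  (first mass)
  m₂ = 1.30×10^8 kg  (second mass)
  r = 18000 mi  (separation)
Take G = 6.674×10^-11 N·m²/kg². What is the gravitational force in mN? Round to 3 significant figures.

F is given directly by: F = Gm₁m₂/r².
m₁ = 2.56×10^14 kg; m₂ = 1.30×10^8 kg; r = 18000 mi = 2.897×10^7 m; G = 6.674×10^-11 N·m²/kg².
F = 0.002647 N
0.002647 N × (1 mN / 0.001000 N) = 2.647 mN

2.65 mN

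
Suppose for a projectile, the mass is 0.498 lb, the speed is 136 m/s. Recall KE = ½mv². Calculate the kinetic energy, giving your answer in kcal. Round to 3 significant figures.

0.499 kcal

Directly: KE = ½mv².
m = 0.498 lb = 0.2259 kg; v = 136 m/s.
KE = 2089 J
2089 J × (1 kcal / 4184 J) = 0.4993 kcal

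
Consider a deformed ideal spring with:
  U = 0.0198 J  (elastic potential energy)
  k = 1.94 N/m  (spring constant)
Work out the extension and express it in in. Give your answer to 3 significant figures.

5.62 in

Solving U = ½k·x² for x: x = √(2U/k).
U = 0.0198 J; k = 1.94 N/m.
x = 0.1429 m
0.1429 m × (1 in / 0.02540 m) = 5.625 in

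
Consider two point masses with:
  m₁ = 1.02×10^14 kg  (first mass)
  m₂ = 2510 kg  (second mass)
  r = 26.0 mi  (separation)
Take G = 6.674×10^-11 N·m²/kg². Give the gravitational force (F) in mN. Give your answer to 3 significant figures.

From Newton's law of gravitation: F = Gm₁m₂/r².
m₁ = 1.02×10^14 kg; m₂ = 2510 kg; r = 26.0 mi = 41843 m; G = 6.674×10^-11 N·m²/kg².
F = 0.009759 N
0.009759 N × (1 mN / 0.001000 N) = 9.759 mN

9.76 mN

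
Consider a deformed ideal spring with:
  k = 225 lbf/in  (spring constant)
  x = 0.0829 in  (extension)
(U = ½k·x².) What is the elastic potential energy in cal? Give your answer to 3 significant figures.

Directly: U = ½kx².
k = 225 lbf/in = 39404 N/m; x = 0.0829 in = 0.002106 m.
U = 0.08735 J
0.08735 J × (1 cal / 4.184 J) = 0.02088 cal

0.0209 cal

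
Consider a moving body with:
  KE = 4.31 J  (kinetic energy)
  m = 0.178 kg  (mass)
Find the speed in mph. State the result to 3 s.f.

Rearranging: v = √(2·KE/m).
KE = 4.31 J; m = 0.178 kg.
v = 6.959 m/s
6.959 m/s × (1 mph / 0.4470 m/s) = 15.57 mph

15.6 mph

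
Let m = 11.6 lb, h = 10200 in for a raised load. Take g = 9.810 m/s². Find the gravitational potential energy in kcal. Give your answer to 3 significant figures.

3.20 kcal

PE is given directly by: PE = mgh.
m = 11.6 lb = 5.262 kg; h = 10200 in = 259.1 m; g = 9.810 m/s².
PE = 13373 J  (the unit combination reduces to kg·m²/s² = J)
13373 J × (1 kcal / 4184 J) = 3.196 kcal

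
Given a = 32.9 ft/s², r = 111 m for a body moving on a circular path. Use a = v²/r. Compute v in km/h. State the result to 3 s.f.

120 km/h

Rearranging a = v²/r for v: v = √(a·r).
a = 32.9 ft/s² = 10.03 m/s²; r = 111 m.
v = 33.36 m/s
33.36 m/s × (1 km/h / 0.2778 m/s) = 120.1 km/h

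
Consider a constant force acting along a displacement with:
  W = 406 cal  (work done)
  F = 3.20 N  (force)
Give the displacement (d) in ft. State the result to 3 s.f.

Rearranging: d = W/F.
W = 406 cal = 1699 J; F = 3.20 N.
d = 530.8 m
530.8 m × (1 ft / 0.3048 m) = 1742 ft

1740 ft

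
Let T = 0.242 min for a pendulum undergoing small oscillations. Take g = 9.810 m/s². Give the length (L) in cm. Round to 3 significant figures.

5240 cm

Solving T = 2π√(L/g) for L: L = g·(T/2π)².
T = 0.242 min = 14.52 s; g = 9.810 m/s².
L = 52.39 m
52.39 m × (1 cm / 0.01000 m) = 5239 cm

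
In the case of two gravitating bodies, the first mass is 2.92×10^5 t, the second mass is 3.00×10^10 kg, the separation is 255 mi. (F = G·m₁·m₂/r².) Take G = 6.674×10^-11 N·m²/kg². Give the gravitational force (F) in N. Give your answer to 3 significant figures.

0.00347 N

From Newton's law of gravitation: F = Gm₁m₂/r².
m₁ = 2.92×10^5 t = 2.920×10^8 kg; m₂ = 3.00×10^10 kg; r = 255 mi = 4.104×10^5 m; G = 6.674×10^-11 N·m²/kg².
F = 0.003471 N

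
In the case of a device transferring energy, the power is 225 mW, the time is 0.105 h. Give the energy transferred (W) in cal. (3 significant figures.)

20.3 cal

Solving P = W/t for W: W = P·t.
P = 225 mW = 0.2250 W; t = 0.105 h = 378.0 s.
W = 85.05 J
85.05 J × (1 cal / 4.184 J) = 20.33 cal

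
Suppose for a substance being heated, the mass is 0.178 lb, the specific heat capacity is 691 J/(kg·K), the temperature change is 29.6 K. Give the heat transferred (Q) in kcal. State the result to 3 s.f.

0.395 kcal

Q is given directly by: Q = mcΔT.
m = 0.178 lb = 0.08074 kg; c = 691 J/(kg·K); ΔT = 29.6 K.
Q = 1651 J
1651 J × (1 kcal / 4184 J) = 0.3947 kcal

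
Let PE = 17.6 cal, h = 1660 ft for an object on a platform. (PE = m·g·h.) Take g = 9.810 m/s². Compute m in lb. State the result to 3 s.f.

Rearranging PE = m·g·h for m: m = PE/(g·h).
PE = 17.6 cal = 73.64 J; h = 1660 ft = 506.0 m; g = 9.810 m/s².
m = 0.01484 kg
0.01484 kg × (1 lb / 0.4536 kg) = 0.03271 lb

0.0327 lb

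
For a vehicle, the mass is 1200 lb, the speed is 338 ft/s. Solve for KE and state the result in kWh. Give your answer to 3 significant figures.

KE is given directly by: KE = ½mv².
m = 1200 lb = 544.3 kg; v = 338 ft/s = 103.0 m/s.
KE = 2.889×10^6 J
2.889×10^6 J × (1 kWh / 3.600×10^6 J) = 0.8024 kWh

0.802 kWh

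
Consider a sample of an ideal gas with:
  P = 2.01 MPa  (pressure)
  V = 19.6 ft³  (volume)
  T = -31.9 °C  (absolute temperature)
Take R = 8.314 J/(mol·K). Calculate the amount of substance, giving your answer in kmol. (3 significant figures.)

Rearranging PV = nRT for n: n = PV/(RT).
P = 2.01 MPa = 2.010×10^6 Pa; V = 19.6 ft³ = 0.5550 m³; T = -31.9 °C = 241.2 K; R = 8.314 J/(mol·K).
n = 556.2 mol
556.2 mol × (1 kmol / 1000 mol) = 0.5562 kmol

0.556 kmol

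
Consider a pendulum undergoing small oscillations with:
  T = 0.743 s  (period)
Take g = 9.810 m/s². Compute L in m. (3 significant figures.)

0.137 m

Rearranging T = 2π√(L/g) for L: L = g·(T/2π)².
T = 0.743 s; g = 9.810 m/s².
L = 0.1372 m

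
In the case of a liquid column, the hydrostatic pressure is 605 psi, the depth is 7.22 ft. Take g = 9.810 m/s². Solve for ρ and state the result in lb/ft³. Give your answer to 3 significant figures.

Rearranging P = ρ·g·h for ρ: ρ = P/(g·h).
P = 605 psi = 4.171×10^6 Pa; h = 7.22 ft = 2.201 m; g = 9.810 m/s².
ρ = 1.932×10^5 kg/m³
1.932×10^5 kg/m³ × (1 lb/ft³ / 16.02 kg/m³) = 12062 lb/ft³

12100 lb/ft³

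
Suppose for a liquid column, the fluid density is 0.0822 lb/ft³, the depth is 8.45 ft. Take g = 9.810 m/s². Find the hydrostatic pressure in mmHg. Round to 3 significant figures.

P is given directly by: P = ρgh.
ρ = 0.0822 lb/ft³ = 1.317 kg/m³; h = 8.45 ft = 2.576 m; g = 9.810 m/s².
P = 33.27 Pa
33.27 Pa × (1 mmHg / 133.3 Pa) = 0.2495 mmHg

0.250 mmHg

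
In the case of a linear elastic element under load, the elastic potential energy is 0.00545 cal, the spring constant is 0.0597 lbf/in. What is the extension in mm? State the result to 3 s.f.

66.0 mm

Rearranging: x = √(2U/k).
U = 0.00545 cal = 0.02280 J; k = 0.0597 lbf/in = 10.46 N/m.
x = 0.06605 m
0.06605 m × (1 mm / 0.001000 m) = 66.05 mm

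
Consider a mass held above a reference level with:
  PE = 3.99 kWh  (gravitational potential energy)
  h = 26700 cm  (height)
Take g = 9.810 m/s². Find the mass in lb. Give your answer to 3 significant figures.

12100 lb

Solving PE = m·g·h for m: m = PE/(g·h).
PE = 3.99 kWh = 1.436×10^7 J; h = 26700 cm = 267.0 m; g = 9.810 m/s².
m = 5484 kg
5484 kg × (1 lb / 0.4536 kg) = 12090 lb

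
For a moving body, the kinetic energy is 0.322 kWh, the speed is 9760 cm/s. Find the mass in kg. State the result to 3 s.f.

Solving KE = ½mv² for m: m = 2·KE/v².
KE = 0.322 kWh = 1.159×10^6 J; v = 9760 cm/s = 97.60 m/s.
m = 243.4 kg

243 kg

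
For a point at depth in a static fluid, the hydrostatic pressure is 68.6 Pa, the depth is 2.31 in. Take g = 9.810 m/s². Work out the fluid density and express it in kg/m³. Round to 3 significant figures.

119 kg/m³

Rearranging: ρ = P/(g·h).
P = 68.6 Pa; h = 2.31 in = 0.05867 m; g = 9.810 m/s².
ρ = 119.2 kg/m³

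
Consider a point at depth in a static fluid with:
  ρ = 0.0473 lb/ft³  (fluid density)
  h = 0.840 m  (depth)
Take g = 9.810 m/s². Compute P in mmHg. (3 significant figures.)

0.0468 mmHg

P is given directly by: P = ρgh.
ρ = 0.0473 lb/ft³ = 0.7577 kg/m³; h = 0.840 m; g = 9.810 m/s².
P = 6.244 Pa
6.244 Pa × (1 mmHg / 133.3 Pa) = 0.04683 mmHg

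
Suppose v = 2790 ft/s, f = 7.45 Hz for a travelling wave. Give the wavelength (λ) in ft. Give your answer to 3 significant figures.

374 ft

Rearranging v = f·λ for λ: λ = v/f.
v = 2790 ft/s = 850.4 m/s; f = 7.45 Hz.
λ = 114.1 m
114.1 m × (1 ft / 0.3048 m) = 374.5 ft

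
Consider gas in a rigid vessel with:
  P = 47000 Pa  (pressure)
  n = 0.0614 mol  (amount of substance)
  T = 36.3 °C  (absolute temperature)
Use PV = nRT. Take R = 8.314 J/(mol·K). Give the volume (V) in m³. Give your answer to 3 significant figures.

Rearranging: V = nRT/P.
P = 47000 Pa; n = 0.0614 mol; T = 36.3 °C = 309.4 K; R = 8.314 J/(mol·K).
V = 0.003361 m³

0.00336 m³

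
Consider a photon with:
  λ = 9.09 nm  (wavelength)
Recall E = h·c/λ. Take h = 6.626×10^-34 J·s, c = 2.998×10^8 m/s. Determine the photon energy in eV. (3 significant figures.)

136 eV

E is given directly by: E = hc/λ.
λ = 9.09 nm = 9.090×10^-9 m; h = 6.626×10^-34 J·s; c = 2.998×10^8 m/s.
E = 2.185×10^-17 J
2.185×10^-17 J × (1 eV / 1.602×10^-19 J) = 136.4 eV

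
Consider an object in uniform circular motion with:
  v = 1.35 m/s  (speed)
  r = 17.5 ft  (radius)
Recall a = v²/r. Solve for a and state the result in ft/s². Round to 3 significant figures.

a is given directly by: a = v²/r.
v = 1.35 m/s; r = 17.5 ft = 5.334 m.
a = 0.3417 m/s²
0.3417 m/s² × (1 ft/s² / 0.3048 m/s²) = 1.121 ft/s²

1.12 ft/s²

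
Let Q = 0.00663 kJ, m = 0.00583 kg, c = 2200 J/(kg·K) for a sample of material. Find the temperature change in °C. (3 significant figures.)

0.517 °C

Rearranging Q = m·c·ΔT for ΔT: ΔT = Q/(m·c).
Q = 0.00663 kJ = 6.630 J; m = 0.00583 kg; c = 2200 J/(kg·K).
ΔT = 0.5169 K
Since 1 °C = 1 K, 0.5169 °C.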